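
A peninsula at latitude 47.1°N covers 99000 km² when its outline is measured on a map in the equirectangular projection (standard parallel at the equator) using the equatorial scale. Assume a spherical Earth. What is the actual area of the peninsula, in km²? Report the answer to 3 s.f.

67400 km²

For the equirectangular projection with φ₀ = 0 (plate carrée), h = 1 along meridians and k = sec φ along parallels.
Areal scale = h·k = 1 × sec φ; at 47.1°, h = 1.000, k = 1.469, so h·k = 1.469.
True area = apparent / (areal scale) = 99000 / 1.469 ≈ 67400 km².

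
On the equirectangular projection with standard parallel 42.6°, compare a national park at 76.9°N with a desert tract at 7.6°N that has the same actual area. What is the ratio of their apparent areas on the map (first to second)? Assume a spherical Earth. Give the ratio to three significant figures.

4.37

In the equirectangular projection with standard parallel φ₀ = 42.6° (x = Rλ cos φ₀, y = Rφ), meridians are true-scale (h = 1) and the parallel scale is k = cos φ₀ / cos φ.
Areal scale at 76.9°: h·k = 1.000 × 3.248 = 3.248.
Areal scale at 7.6°: h·k = 1.000 × 0.7426 = 0.7426.
Ratio = 3.248/0.7426 ≈ 4.37.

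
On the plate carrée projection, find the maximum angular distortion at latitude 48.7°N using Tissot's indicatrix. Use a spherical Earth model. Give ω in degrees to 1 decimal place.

23.6°

In the plate carrée (x = Rλ, y = Rφ), meridians are true-scale (h = 1) and parallels are stretched by k = sec φ.
At 48.7°: h = 1.000, k = 1.515; principal scales a = 1.515, b = 1.000.
sin(ω/2) = (a − b)/(a + b) = 0.5151/2.515 = 0.2048, so ω = 2 arcsin(0.2048) ≈ 23.6°.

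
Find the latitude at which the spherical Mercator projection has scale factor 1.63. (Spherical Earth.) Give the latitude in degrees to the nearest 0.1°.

52.2°

Mercator scale is k = sec φ = 1/cos φ.
1/cos φ = 1.63  ⇒  cos φ = 0.6135  ⇒  φ = arccos(0.6135) ≈ 52.2°.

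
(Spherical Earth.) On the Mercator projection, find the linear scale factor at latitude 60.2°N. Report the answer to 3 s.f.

2.01

For Mercator, h = k = sec φ (a conformal cylindrical projection has a single point scale, 1/cos φ).
k = 1/cos 60.2° = 1/0.4970 = 2.012.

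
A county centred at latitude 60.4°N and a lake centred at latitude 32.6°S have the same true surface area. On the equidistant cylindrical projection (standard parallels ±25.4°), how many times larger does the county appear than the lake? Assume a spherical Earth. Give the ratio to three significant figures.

With standard parallel φ₀ = 25.4°, the equirectangular projection gives x = Rλ cos φ₀, y = Rφ, so h = 1 and k = cos 25.4° / cos φ.
Areal scale at 60.4°: h·k = 1.000 × 1.829 = 1.829.
Areal scale at 32.6°: h·k = 1.000 × 1.072 = 1.072.
Ratio = 1.829/1.072 ≈ 1.71.

1.71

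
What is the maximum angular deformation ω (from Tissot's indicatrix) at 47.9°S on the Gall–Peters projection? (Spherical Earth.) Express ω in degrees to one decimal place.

6.1°

Gall–Peters is a cylindrical equal-area projection with standard parallels at ±45°. A cylindrical equal-area projection with standard parallel φ₀ has meridian scale h = cos φ / cos φ₀ and parallel scale k = cos φ₀ / cos φ (so areas are preserved, h·k = 1).
At 47.9°: h = 0.9481, k = 1.055; principal scales a = 1.055, b = 0.9481.
sin(ω/2) = (a − b)/(a + b) = 0.1066/2.003 = 0.05322, so ω = 2 arcsin(0.05322) ≈ 6.1°.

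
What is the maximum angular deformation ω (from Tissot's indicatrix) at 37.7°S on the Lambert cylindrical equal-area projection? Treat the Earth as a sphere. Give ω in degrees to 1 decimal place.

26.6°

The Lambert cylindrical equal-area projection is the cylindrical equal-area projection with its standard parallel at the equator (φ₀ = 0). For cylindrical equal-area with standard parallel φ₀, h = cos φ / cos φ₀ and k = cos φ₀ / cos φ, so h·k = 1.
At 37.7°: h = 0.7912, k = 1.264; principal scales a = 1.264, b = 0.7912.
sin(ω/2) = (a − b)/(a + b) = 0.4726/2.055 = 0.2300, so ω = 2 arcsin(0.2300) ≈ 26.6°.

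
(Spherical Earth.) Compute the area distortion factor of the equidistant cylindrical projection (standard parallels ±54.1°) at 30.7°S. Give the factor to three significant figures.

0.682

The equidistant cylindrical projection with φ₀ = 54.1° has h = 1 (meridians true) and k = cos φ₀ / cos φ along parallels.
Areal scale = h·k = 1 × cos φ₀ / cos φ; at 30.7°, h = 1.000, k = 0.6819, so h·k = 0.6819.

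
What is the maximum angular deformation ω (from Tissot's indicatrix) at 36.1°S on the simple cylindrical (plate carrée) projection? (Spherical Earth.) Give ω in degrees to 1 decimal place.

For the equirectangular projection with φ₀ = 0 (plate carrée), h = 1 along meridians and k = sec φ along parallels.
At 36.1°: h = 1.000, k = 1.238; principal scales a = 1.238, b = 1.000.
sin(ω/2) = (a − b)/(a + b) = 0.2376/2.238 = 0.1062, so ω = 2 arcsin(0.1062) ≈ 12.2°.

12.2°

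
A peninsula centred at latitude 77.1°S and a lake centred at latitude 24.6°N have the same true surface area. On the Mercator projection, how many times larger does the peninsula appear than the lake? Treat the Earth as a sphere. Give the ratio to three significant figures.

16.6

Mercator areal scale is sec²φ.
At 77.1°: sec²(77.1°) = 1/0.2233² = 20.06.
At 24.6°: sec²(24.6°) = 1/0.9092² = 1.210.
Ratio = 20.06/1.210 = cos²(24.6°)/cos²(77.1°) ≈ 16.6.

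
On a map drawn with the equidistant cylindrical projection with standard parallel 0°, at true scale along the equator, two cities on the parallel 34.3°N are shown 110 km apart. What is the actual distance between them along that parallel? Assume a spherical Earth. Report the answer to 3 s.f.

90.9 km

Plate carrée maps x = Rλ, y = Rφ. The meridian scale is h = 1 and the parallel scale is k = 1/cos φ = sec φ.
Along the parallel at 34.3°, map distances are exaggerated by k = sec 34.3° = 1.211.
True distance = 110 / 1.211 = 110 × cos 34.3° ≈ 90.9 km.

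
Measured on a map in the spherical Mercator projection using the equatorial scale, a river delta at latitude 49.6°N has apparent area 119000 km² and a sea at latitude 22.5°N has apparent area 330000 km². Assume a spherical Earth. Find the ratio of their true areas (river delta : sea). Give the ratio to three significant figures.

Since Mercator area scale is 1/cos²φ, the true area equals the apparent area multiplied by cos²φ.
True area of river delta: 119000 × cos²(49.6°) = 119000 × 0.4201 = 49990 km².
True area of sea: 330000 × cos²(22.5°) = 330000 × 0.8536 = 281700 km².
Ratio = 49990 / 281700 ≈ 0.177.

0.177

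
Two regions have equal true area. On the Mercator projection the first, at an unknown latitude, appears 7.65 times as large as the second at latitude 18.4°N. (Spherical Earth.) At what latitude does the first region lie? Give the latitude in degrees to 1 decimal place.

On Mercator, (apparent₁)/(apparent₂) = sec²φ₁ / sec²φ₂ when true areas are equal.
cos²φ₂ / cos²φ₁ = 7.65  ⇒  cos φ₁ = cos 18.4° / √7.65 = 0.9489/2.766 = 0.3431.
φ₁ = arccos(0.3431) ≈ 69.9°.

69.9°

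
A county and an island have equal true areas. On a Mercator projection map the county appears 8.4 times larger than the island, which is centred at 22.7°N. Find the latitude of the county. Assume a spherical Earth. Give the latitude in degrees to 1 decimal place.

71.4°

On Mercator, (apparent₁)/(apparent₂) = sec²φ₁ / sec²φ₂ when true areas are equal.
cos²φ₂ / cos²φ₁ = 8.4  ⇒  cos φ₁ = cos 22.7° / √8.4 = 0.9225/2.898 = 0.3183.
φ₁ = arccos(0.3183) ≈ 71.4°.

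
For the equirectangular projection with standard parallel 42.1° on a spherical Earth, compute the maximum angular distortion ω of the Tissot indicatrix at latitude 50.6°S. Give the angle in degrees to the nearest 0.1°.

The equidistant cylindrical projection with φ₀ = 42.1° has h = 1 (meridians true) and k = cos φ₀ / cos φ along parallels.
At 50.6°: h = 1.000, k = 1.169; principal scales a = 1.169, b = 1.000.
sin(ω/2) = (a − b)/(a + b) = 0.1690/2.169 = 0.07790, so ω = 2 arcsin(0.07790) ≈ 8.9°.

8.9°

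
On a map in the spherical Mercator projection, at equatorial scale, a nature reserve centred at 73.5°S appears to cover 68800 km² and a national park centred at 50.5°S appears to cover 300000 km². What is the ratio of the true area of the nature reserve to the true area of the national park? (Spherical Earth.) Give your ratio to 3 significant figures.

On Mercator the areal scale is sec²φ, so true area = apparent × cos²φ.
True area of nature reserve: 68800 × cos²(73.5°) = 68800 × 0.08066 = 5550 km².
True area of national park: 300000 × cos²(50.5°) = 300000 × 0.4046 = 121400 km².
Ratio = 5550 / 121400 ≈ 0.0457.

0.0457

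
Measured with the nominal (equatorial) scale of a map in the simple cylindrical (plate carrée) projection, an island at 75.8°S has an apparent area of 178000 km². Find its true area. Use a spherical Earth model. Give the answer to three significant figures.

In the plate carrée (x = Rλ, y = Rφ), meridians are true-scale (h = 1) and parallels are stretched by k = sec φ.
Areal scale = h·k = 1 × sec φ; at 75.8°, h = 1.000, k = 4.077, so h·k = 4.077.
True area = apparent / (areal scale) = 178000 / 4.077 ≈ 43700 km².

43700 km²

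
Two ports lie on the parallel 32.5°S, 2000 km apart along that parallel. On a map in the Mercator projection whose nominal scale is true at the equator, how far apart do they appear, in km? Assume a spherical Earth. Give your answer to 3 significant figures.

2370 km

Mercator is conformal, so the point scale is isotropic: h = k = sec φ = 1/cos φ.
Along the parallel, k = sec 32.5° = 1/0.8434 = 1.186.
Map distance = 2000 × 1.186 ≈ 2370 km.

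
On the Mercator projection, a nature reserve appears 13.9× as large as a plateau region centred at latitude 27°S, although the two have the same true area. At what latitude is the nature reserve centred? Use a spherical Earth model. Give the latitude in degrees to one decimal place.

On Mercator, (apparent₁)/(apparent₂) = sec²φ₁ / sec²φ₂ when true areas are equal.
cos²φ₂ / cos²φ₁ = 13.9  ⇒  cos φ₁ = cos 27° / √13.9 = 0.8910/3.728 = 0.2390.
φ₁ = arccos(0.2390) ≈ 76.2°.

76.2°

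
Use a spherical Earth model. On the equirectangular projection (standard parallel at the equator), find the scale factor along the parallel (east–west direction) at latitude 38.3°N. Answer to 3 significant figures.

Plate carrée maps x = Rλ, y = Rφ. The meridian scale is h = 1 and the parallel scale is k = 1/cos φ = sec φ.
k = 1/cos 38.3° = 1/0.7848 = 1.274.

1.27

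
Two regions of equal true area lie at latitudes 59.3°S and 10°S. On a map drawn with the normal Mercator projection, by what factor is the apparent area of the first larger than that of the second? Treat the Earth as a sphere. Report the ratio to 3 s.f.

Mercator is conformal with k = sec φ, so areal scale = k² = sec²φ.
At 59.3°: sec²(59.3°) = 1/0.5105² = 3.837.
At 10°: sec²(10°) = 1/0.9848² = 1.031.
Ratio = 3.837/1.031 = cos²(10°)/cos²(59.3°) ≈ 3.72.

3.72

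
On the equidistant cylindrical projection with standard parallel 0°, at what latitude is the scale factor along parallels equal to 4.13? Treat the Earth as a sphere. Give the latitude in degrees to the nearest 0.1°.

76.0°

Plate carrée: h = 1, k = sec φ along parallels.
sec φ = 4.13  ⇒  cos φ = 0.2421  ⇒  φ ≈ 76.0°.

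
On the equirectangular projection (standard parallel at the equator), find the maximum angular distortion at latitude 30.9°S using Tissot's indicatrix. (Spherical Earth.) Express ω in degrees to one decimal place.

8.8°

In the plate carrée (x = Rλ, y = Rφ), meridians are true-scale (h = 1) and parallels are stretched by k = sec φ.
At 30.9°: h = 1.000, k = 1.165; principal scales a = 1.165, b = 1.000.
sin(ω/2) = (a − b)/(a + b) = 0.1654/2.165 = 0.07639, so ω = 2 arcsin(0.07639) ≈ 8.8°.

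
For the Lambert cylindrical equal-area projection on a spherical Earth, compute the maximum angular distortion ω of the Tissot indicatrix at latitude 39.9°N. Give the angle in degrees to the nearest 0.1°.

The Lambert cylindrical equal-area projection is the cylindrical equal-area projection with its standard parallel at the equator (φ₀ = 0). For cylindrical equal-area with standard parallel φ₀, h = cos φ / cos φ₀ and k = cos φ₀ / cos φ, so h·k = 1.
At 39.9°: h = 0.7672, k = 1.304; principal scales a = 1.304, b = 0.7672.
sin(ω/2) = (a − b)/(a + b) = 0.5363/2.071 = 0.2590, so ω = 2 arcsin(0.2590) ≈ 30.0°.

30.0°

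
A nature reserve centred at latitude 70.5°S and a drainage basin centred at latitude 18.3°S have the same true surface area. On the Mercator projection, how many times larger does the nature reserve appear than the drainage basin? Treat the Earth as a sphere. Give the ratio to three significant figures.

Mercator areal scale is sec²φ.
At 70.5°: sec²(70.5°) = 1/0.3338² = 8.974.
At 18.3°: sec²(18.3°) = 1/0.9494² = 1.109.
Ratio = 8.974/1.109 = cos²(18.3°)/cos²(70.5°) ≈ 8.09.

8.09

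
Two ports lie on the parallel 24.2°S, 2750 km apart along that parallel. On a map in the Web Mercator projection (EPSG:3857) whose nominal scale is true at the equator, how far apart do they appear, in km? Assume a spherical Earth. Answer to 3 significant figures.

For Mercator, h = k = sec φ (a conformal cylindrical projection has a single point scale, 1/cos φ).
Along the parallel, k = sec 24.2° = 1/0.9121 = 1.096.
Map distance = 2750 × 1.096 ≈ 3010 km.

3010 km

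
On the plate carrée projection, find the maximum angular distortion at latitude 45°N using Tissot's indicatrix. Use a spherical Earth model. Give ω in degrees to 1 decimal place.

In the plate carrée (x = Rλ, y = Rφ), meridians are true-scale (h = 1) and parallels are stretched by k = sec φ.
At 45°: h = 1.000, k = 1.414; principal scales a = 1.414, b = 1.000.
sin(ω/2) = (a − b)/(a + b) = 0.4142/2.414 = 0.1716, so ω = 2 arcsin(0.1716) ≈ 19.8°.

19.8°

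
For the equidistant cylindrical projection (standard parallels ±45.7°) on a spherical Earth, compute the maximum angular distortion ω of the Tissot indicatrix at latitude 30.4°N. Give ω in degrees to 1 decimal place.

12.1°

With standard parallel φ₀ = 45.7°, the equirectangular projection gives x = Rλ cos φ₀, y = Rφ, so h = 1 and k = cos 45.7° / cos φ.
At 30.4°: h = 1.000, k = 0.8097; principal scales a = 1.000, b = 0.8097.
sin(ω/2) = (a − b)/(a + b) = 0.1903/1.810 = 0.1051, so ω = 2 arcsin(0.1051) ≈ 12.1°.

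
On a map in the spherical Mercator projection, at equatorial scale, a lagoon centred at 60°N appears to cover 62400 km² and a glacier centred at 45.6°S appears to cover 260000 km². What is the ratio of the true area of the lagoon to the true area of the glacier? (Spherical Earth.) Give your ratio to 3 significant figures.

0.123

Since Mercator area scale is 1/cos²φ, the true area equals the apparent area multiplied by cos²φ.
True area of lagoon: 62400 × cos²(60°) = 62400 × 0.2500 = 15600 km².
True area of glacier: 260000 × cos²(45.6°) = 260000 × 0.4895 = 127300 km².
Ratio = 15600 / 127300 ≈ 0.123.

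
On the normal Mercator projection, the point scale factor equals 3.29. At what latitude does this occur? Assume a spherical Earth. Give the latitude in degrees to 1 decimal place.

72.3°

Mercator scale is k = sec φ = 1/cos φ.
1/cos φ = 3.29  ⇒  cos φ = 0.3040  ⇒  φ = arccos(0.3040) ≈ 72.3°.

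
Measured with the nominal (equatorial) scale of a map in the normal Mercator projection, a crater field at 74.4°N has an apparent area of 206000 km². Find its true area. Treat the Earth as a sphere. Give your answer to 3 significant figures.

14900 km²

For Mercator, h = k = sec φ (a conformal cylindrical projection has a single point scale, 1/cos φ).
Areal scale = k² = sec²φ = 1/cos²(74.4°) = 1/0.2689² = 13.83.
True area = apparent / (areal scale) = 206000 / 13.83 ≈ 14900 km².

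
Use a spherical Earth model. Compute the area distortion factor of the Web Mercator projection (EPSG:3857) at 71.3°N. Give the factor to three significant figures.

9.73

The Mercator projection is conformal; its linear scale factor is the same in every direction and equals sec φ = 1/cos φ.
Areal scale = k² = sec²φ = 1/cos²(71.3°) = 1/0.3206² = 9.728.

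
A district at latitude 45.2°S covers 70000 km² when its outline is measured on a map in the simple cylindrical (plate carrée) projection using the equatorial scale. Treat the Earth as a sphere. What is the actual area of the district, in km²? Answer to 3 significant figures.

49300 km²

For the equirectangular projection with φ₀ = 0 (plate carrée), h = 1 along meridians and k = sec φ along parallels.
Areal scale = h·k = 1 × sec φ; at 45.2°, h = 1.000, k = 1.419, so h·k = 1.419.
True area = apparent / (areal scale) = 70000 / 1.419 ≈ 49300 km².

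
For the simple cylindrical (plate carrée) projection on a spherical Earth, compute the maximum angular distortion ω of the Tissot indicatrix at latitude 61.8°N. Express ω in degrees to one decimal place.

In the plate carrée (x = Rλ, y = Rφ), meridians are true-scale (h = 1) and parallels are stretched by k = sec φ.
At 61.8°: h = 1.000, k = 2.116; principal scales a = 2.116, b = 1.000.
sin(ω/2) = (a − b)/(a + b) = 1.116/3.116 = 0.3582, so ω = 2 arcsin(0.3582) ≈ 42.0°.

42.0°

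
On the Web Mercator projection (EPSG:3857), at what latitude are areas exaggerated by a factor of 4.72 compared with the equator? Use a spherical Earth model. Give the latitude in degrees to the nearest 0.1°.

Mercator areal scale is sec²φ.
sec²φ = 4.72  ⇒  cos²φ = 0.2119  ⇒  cos φ = 0.4603.
φ = arccos(0.4603) ≈ 62.6°.

62.6°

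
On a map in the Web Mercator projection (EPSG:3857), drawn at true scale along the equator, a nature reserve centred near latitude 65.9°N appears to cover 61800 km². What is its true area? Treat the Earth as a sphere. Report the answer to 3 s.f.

For Mercator, h = k = sec φ (a conformal cylindrical projection has a single point scale, 1/cos φ).
Areal scale = k² = sec²φ = 1/cos²(65.9°) = 1/0.4083² = 5.998.
True area = apparent / (areal scale) = 61800 / 5.998 ≈ 10300 km².

10300 km²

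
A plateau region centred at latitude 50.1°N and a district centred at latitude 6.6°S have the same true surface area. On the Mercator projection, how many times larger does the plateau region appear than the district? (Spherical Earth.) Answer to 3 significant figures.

2.40

On Mercator, area is exaggerated by sec²φ = 1/cos²φ.
At 50.1°: sec²(50.1°) = 1/0.6414² = 2.430.
At 6.6°: sec²(6.6°) = 1/0.9934² = 1.013.
Ratio = 2.430/1.013 = cos²(6.6°)/cos²(50.1°) ≈ 2.40.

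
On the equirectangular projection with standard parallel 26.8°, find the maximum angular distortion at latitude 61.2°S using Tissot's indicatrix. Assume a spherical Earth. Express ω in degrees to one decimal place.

With standard parallel φ₀ = 26.8°, the equirectangular projection gives x = Rλ cos φ₀, y = Rφ, so h = 1 and k = cos 26.8° / cos φ.
At 61.2°: h = 1.000, k = 1.853; principal scales a = 1.853, b = 1.000.
sin(ω/2) = (a − b)/(a + b) = 0.8528/2.853 = 0.2989, so ω = 2 arcsin(0.2989) ≈ 34.8°.

34.8°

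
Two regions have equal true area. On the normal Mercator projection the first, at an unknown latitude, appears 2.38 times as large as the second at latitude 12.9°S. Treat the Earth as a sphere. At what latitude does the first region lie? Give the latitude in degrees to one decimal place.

50.8°

On Mercator, (apparent₁)/(apparent₂) = sec²φ₁ / sec²φ₂ when true areas are equal.
cos²φ₂ / cos²φ₁ = 2.38  ⇒  cos φ₁ = cos 12.9° / √2.38 = 0.9748/1.543 = 0.6318.
φ₁ = arccos(0.6318) ≈ 50.8°.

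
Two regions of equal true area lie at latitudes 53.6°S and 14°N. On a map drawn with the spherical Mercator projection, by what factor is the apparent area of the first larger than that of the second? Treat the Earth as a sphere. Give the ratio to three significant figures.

2.67

Mercator is conformal with k = sec φ, so areal scale = k² = sec²φ.
At 53.6°: sec²(53.6°) = 1/0.5934² = 2.840.
At 14°: sec²(14°) = 1/0.9703² = 1.062.
Ratio = 2.840/1.062 = cos²(14°)/cos²(53.6°) ≈ 2.67.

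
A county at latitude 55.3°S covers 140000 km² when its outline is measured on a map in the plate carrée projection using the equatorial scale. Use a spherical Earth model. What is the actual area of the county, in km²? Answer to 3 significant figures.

79700 km²

In the plate carrée (x = Rλ, y = Rφ), meridians are true-scale (h = 1) and parallels are stretched by k = sec φ.
Areal scale = h·k = 1 × sec φ; at 55.3°, h = 1.000, k = 1.757, so h·k = 1.757.
True area = apparent / (areal scale) = 140000 / 1.757 ≈ 79700 km².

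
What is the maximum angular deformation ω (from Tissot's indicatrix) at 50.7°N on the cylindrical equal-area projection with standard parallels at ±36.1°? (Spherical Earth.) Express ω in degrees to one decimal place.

A cylindrical equal-area projection with standard parallel φ₀ has meridian scale h = cos φ / cos φ₀ and parallel scale k = cos φ₀ / cos φ (so areas are preserved, h·k = 1).
At 50.7°: h = 0.7839, k = 1.276; principal scales a = 1.276, b = 0.7839.
sin(ω/2) = (a − b)/(a + b) = 0.4918/2.060 = 0.2388, so ω = 2 arcsin(0.2388) ≈ 27.6°.

27.6°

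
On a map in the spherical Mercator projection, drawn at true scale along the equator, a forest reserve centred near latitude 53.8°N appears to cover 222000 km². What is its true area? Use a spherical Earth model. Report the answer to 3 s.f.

77400 km²

For Mercator, h = k = sec φ (a conformal cylindrical projection has a single point scale, 1/cos φ).
Areal scale = k² = sec²φ = 1/cos²(53.8°) = 1/0.5906² = 2.867.
True area = apparent / (areal scale) = 222000 / 2.867 ≈ 77400 km².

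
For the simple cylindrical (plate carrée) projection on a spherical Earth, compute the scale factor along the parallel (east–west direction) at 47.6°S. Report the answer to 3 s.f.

For the equirectangular projection with φ₀ = 0 (plate carrée), h = 1 along meridians and k = sec φ along parallels.
k = 1/cos 47.6° = 1/0.6743 = 1.483.

1.48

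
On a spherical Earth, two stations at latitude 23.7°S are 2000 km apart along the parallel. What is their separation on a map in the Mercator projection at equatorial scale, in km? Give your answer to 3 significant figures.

2180 km

The Mercator projection is conformal; its linear scale factor is the same in every direction and equals sec φ = 1/cos φ.
Along the parallel, k = sec 23.7° = 1/0.9157 = 1.092.
Map distance = 2000 × 1.092 ≈ 2180 km.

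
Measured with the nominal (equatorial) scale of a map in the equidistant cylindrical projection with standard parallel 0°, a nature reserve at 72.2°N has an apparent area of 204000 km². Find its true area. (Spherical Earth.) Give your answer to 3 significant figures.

For the equirectangular projection with φ₀ = 0 (plate carrée), h = 1 along meridians and k = sec φ along parallels.
Areal scale = h·k = 1 × sec φ; at 72.2°, h = 1.000, k = 3.271, so h·k = 3.271.
True area = apparent / (areal scale) = 204000 / 3.271 ≈ 62400 km².

62400 km²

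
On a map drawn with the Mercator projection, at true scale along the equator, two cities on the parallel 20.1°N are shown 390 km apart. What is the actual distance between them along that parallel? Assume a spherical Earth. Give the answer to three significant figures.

Mercator is conformal, so the point scale is isotropic: h = k = sec φ = 1/cos φ.
Along the parallel at 20.1°, map distances are exaggerated by k = sec 20.1° = 1.065.
True distance = 390 / 1.065 = 390 × cos 20.1° ≈ 366 km.

366 km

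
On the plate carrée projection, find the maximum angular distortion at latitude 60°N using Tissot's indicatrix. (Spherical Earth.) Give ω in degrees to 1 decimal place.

For the equirectangular projection with φ₀ = 0 (plate carrée), h = 1 along meridians and k = sec φ along parallels.
At 60°: h = 1.000, k = 2.000; principal scales a = 2.000, b = 1.000.
sin(ω/2) = (a − b)/(a + b) = 1.0000/3.000 = 0.3333, so ω = 2 arcsin(0.3333) ≈ 38.9°.

38.9°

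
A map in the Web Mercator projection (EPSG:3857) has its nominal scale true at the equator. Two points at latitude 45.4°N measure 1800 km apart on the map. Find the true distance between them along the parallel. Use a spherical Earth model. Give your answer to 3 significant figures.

For Mercator, h = k = sec φ (a conformal cylindrical projection has a single point scale, 1/cos φ).
Along the parallel at 45.4°, map distances are exaggerated by k = sec 45.4° = 1.424.
True distance = 1800 / 1.424 = 1800 × cos 45.4° ≈ 1260 km.

1260 km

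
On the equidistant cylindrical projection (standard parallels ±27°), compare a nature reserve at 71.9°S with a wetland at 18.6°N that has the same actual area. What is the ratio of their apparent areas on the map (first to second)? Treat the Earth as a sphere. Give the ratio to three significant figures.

3.05

With standard parallel φ₀ = 27°, the equirectangular projection gives x = Rλ cos φ₀, y = Rφ, so h = 1 and k = cos 27° / cos φ.
Areal scale at 71.9°: h·k = 1.000 × 2.868 = 2.868.
Areal scale at 18.6°: h·k = 1.000 × 0.9401 = 0.9401.
Ratio = 2.868/0.9401 ≈ 3.05.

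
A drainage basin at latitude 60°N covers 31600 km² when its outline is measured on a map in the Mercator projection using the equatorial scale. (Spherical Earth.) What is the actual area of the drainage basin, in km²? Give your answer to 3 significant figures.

7900 km²

For Mercator, h = k = sec φ (a conformal cylindrical projection has a single point scale, 1/cos φ).
Areal scale = k² = sec²φ = 1/cos²(60°) = 1/0.5000² = 4.000.
True area = apparent / (areal scale) = 31600 / 4.000 ≈ 7900 km².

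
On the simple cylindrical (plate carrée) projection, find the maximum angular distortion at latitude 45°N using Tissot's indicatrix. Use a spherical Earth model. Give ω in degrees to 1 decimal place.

19.8°

Plate carrée maps x = Rλ, y = Rφ. The meridian scale is h = 1 and the parallel scale is k = 1/cos φ = sec φ.
At 45°: h = 1.000, k = 1.414; principal scales a = 1.414, b = 1.000.
sin(ω/2) = (a − b)/(a + b) = 0.4142/2.414 = 0.1716, so ω = 2 arcsin(0.1716) ≈ 19.8°.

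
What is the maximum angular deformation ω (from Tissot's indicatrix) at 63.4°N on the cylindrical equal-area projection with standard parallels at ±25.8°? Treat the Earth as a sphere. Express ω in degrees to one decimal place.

Cylindrical equal-area (φ₀ = 25.8°): h = cos φ / cos 25.8° along meridians, k = cos 25.8° / cos φ along parallels; h·k = 1.
At 63.4°: h = 0.4973, k = 2.011; principal scales a = 2.011, b = 0.4973.
sin(ω/2) = (a − b)/(a + b) = 1.513/2.508 = 0.6034, so ω = 2 arcsin(0.6034) ≈ 74.2°.

74.2°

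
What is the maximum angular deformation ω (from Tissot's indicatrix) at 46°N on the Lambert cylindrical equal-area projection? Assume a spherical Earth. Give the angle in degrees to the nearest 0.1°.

The Lambert cylindrical equal-area projection is the cylindrical equal-area projection with its standard parallel at the equator (φ₀ = 0). Cylindrical equal-area (φ₀ = 0°): h = cos φ / cos 0° along meridians, k = cos 0° / cos φ along parallels; h·k = 1.
At 46°: h = 0.6947, k = 1.440; principal scales a = 1.440, b = 0.6947.
sin(ω/2) = (a − b)/(a + b) = 0.7449/2.134 = 0.3490, so ω = 2 arcsin(0.3490) ≈ 40.9°.

40.9°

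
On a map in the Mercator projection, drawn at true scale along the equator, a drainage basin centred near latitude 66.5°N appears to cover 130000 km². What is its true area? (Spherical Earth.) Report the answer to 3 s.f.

20700 km²

Mercator is conformal, so the point scale is isotropic: h = k = sec φ = 1/cos φ.
Areal scale = k² = sec²φ = 1/cos²(66.5°) = 1/0.3987² = 6.289.
True area = apparent / (areal scale) = 130000 / 6.289 ≈ 20700 km².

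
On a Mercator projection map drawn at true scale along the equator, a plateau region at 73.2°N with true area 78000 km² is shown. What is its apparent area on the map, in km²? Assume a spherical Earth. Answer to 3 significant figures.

934000 km²

For Mercator, h = k = sec φ (a conformal cylindrical projection has a single point scale, 1/cos φ).
Areal scale = k² = sec²φ = 1/cos²(73.2°) = 1/0.2890² = 11.97.
Apparent area = 78000 × 11.97 ≈ 934000 km².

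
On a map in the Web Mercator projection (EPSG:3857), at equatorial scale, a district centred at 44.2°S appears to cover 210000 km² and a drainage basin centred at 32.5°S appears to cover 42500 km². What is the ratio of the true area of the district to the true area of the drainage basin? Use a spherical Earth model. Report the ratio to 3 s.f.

3.57

Mercator's areal exaggeration is sec²φ; hence true area = (apparent area) · cos²φ.
True area of district: 210000 × cos²(44.2°) = 210000 × 0.5140 = 107900 km².
True area of drainage basin: 42500 × cos²(32.5°) = 42500 × 0.7113 = 30230 km².
Ratio = 107900 / 30230 ≈ 3.57.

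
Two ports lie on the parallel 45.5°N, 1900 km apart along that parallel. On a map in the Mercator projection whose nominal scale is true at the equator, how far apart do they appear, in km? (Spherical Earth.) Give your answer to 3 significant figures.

For Mercator, h = k = sec φ (a conformal cylindrical projection has a single point scale, 1/cos φ).
Along the parallel, k = sec 45.5° = 1/0.7009 = 1.427.
Map distance = 1900 × 1.427 ≈ 2710 km.

2710 km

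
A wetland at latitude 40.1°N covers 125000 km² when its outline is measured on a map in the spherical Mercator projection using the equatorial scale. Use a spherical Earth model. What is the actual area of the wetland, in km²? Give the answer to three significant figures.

For Mercator, h = k = sec φ (a conformal cylindrical projection has a single point scale, 1/cos φ).
Areal scale = k² = sec²φ = 1/cos²(40.1°) = 1/0.7649² = 1.709.
True area = apparent / (areal scale) = 125000 / 1.709 ≈ 73100 km².

73100 km²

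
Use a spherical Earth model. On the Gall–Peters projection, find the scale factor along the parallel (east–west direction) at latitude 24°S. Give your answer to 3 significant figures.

Gall–Peters is a cylindrical equal-area projection with standard parallels at ±45°. For cylindrical equal-area with standard parallel φ₀, h = cos φ / cos φ₀ and k = cos φ₀ / cos φ, so h·k = 1.
k = cos 45° / cos 24° = 0.7071/0.9135 = 0.7740.

0.774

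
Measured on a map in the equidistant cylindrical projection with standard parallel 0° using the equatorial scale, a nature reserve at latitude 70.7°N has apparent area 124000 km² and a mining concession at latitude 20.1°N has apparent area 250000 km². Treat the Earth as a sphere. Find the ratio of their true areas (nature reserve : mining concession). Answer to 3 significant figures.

0.175

On the plate carrée, areal scale = h·k = 1 × sec φ, so true area = apparent × cos φ.
True area of nature reserve: 124000 × cos(70.7°) = 124000 × 0.3305 = 40980 km².
True area of mining concession: 250000 × cos(20.1°) = 250000 × 0.9391 = 234800 km².
Ratio = 40980 / 234800 ≈ 0.175.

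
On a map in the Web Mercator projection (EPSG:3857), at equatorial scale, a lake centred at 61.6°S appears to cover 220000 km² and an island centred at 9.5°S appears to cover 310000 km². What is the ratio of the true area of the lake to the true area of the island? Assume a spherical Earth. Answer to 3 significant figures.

On Mercator the areal scale is sec²φ, so true area = apparent × cos²φ.
True area of lake: 220000 × cos²(61.6°) = 220000 × 0.2262 = 49770 km².
True area of island: 310000 × cos²(9.5°) = 310000 × 0.9728 = 301600 km².
Ratio = 49770 / 301600 ≈ 0.165.

0.165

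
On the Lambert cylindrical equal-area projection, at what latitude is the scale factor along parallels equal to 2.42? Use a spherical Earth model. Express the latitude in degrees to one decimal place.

65.6°

The Lambert cylindrical equal-area projection is the cylindrical equal-area projection with its standard parallel at the equator (φ₀ = 0). For cylindrical equal-area with standard parallel φ₀, h = cos φ / cos φ₀ and k = cos φ₀ / cos φ, so h·k = 1.
k = cos φ₀ / cos φ = 2.42  ⇒  cos φ = cos 0° / 2.42 = 0.4132.
φ = arccos(0.4132) ≈ 65.6°.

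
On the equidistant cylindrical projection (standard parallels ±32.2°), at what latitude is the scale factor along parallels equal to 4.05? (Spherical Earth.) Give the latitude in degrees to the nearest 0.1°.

In the equirectangular projection with standard parallel φ₀ = 32.2° (x = Rλ cos φ₀, y = Rφ), meridians are true-scale (h = 1) and the parallel scale is k = cos φ₀ / cos φ.
k = cos φ₀ / cos φ = 4.05  ⇒  cos φ = cos 32.2° / 4.05 = 0.2089.
φ = arccos(0.2089) ≈ 77.9°.

77.9°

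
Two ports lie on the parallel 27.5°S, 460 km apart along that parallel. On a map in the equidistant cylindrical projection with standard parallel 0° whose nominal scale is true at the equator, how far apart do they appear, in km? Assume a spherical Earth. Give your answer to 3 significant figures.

Plate carrée maps x = Rλ, y = Rφ. The meridian scale is h = 1 and the parallel scale is k = 1/cos φ = sec φ.
Along the parallel, k = sec 27.5° = 1/0.8870 = 1.127.
Map distance = 460 × 1.127 ≈ 519 km.

519 km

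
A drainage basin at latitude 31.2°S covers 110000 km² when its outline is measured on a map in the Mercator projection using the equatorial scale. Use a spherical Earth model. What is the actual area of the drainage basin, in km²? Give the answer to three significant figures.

80500 km²

Mercator is conformal, so the point scale is isotropic: h = k = sec φ = 1/cos φ.
Areal scale = k² = sec²φ = 1/cos²(31.2°) = 1/0.8554² = 1.367.
True area = apparent / (areal scale) = 110000 / 1.367 ≈ 80500 km².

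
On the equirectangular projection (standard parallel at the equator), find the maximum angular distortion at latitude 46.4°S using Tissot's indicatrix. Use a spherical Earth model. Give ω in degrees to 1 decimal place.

21.2°

For the equirectangular projection with φ₀ = 0 (plate carrée), h = 1 along meridians and k = sec φ along parallels.
At 46.4°: h = 1.000, k = 1.450; principal scales a = 1.450, b = 1.000.
sin(ω/2) = (a − b)/(a + b) = 0.4501/2.450 = 0.1837, so ω = 2 arcsin(0.1837) ≈ 21.2°.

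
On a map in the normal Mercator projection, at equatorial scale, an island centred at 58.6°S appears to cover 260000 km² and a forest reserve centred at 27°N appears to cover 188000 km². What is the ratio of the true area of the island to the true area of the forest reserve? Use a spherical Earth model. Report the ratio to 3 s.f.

0.473

On Mercator the areal scale is sec²φ, so true area = apparent × cos²φ.
True area of island: 260000 × cos²(58.6°) = 260000 × 0.2715 = 70580 km².
True area of forest reserve: 188000 × cos²(27°) = 188000 × 0.7939 = 149300 km².
Ratio = 70580 / 149300 ≈ 0.473.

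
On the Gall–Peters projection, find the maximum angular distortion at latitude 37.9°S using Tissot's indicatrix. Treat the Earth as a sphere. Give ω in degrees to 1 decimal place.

Gall–Peters is a cylindrical equal-area projection with standard parallels at ±45°. A cylindrical equal-area projection with standard parallel φ₀ has meridian scale h = cos φ / cos φ₀ and parallel scale k = cos φ₀ / cos φ (so areas are preserved, h·k = 1).
At 37.9°: h = 1.116, k = 0.8961; principal scales a = 1.116, b = 0.8961.
sin(ω/2) = (a − b)/(a + b) = 0.2198/2.012 = 0.1093, so ω = 2 arcsin(0.1093) ≈ 12.5°.

12.5°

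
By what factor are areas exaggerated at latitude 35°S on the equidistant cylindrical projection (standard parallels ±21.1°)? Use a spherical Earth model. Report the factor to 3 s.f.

The equidistant cylindrical projection with φ₀ = 21.1° has h = 1 (meridians true) and k = cos φ₀ / cos φ along parallels.
Areal scale = h·k = 1 × cos φ₀ / cos φ; at 35°, h = 1.000, k = 1.139, so h·k = 1.139.

1.14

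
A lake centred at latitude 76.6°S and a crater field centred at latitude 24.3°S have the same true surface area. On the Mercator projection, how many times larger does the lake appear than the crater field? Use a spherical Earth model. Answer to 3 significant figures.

15.5

Mercator is conformal with k = sec φ, so areal scale = k² = sec²φ.
At 76.6°: sec²(76.6°) = 1/0.2317² = 18.62.
At 24.3°: sec²(24.3°) = 1/0.9114² = 1.204.
Ratio = 18.62/1.204 = cos²(24.3°)/cos²(76.6°) ≈ 15.5.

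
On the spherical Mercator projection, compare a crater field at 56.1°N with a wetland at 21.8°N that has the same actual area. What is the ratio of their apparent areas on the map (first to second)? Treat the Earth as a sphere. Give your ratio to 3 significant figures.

On Mercator, area is exaggerated by sec²φ = 1/cos²φ.
At 56.1°: sec²(56.1°) = 1/0.5577² = 3.215.
At 21.8°: sec²(21.8°) = 1/0.9285² = 1.160.
Ratio = 3.215/1.160 = cos²(21.8°)/cos²(56.1°) ≈ 2.77.

2.77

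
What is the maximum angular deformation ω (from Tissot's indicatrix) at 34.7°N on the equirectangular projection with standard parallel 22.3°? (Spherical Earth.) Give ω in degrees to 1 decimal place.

6.8°

In the equirectangular projection with standard parallel φ₀ = 22.3° (x = Rλ cos φ₀, y = Rφ), meridians are true-scale (h = 1) and the parallel scale is k = cos φ₀ / cos φ.
At 34.7°: h = 1.000, k = 1.125; principal scales a = 1.125, b = 1.000.
sin(ω/2) = (a − b)/(a + b) = 0.1254/2.125 = 0.05898, so ω = 2 arcsin(0.05898) ≈ 6.8°.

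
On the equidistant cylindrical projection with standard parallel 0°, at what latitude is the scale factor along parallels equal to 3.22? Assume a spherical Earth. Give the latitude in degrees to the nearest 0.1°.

Plate carrée: h = 1, k = sec φ along parallels.
sec φ = 3.22  ⇒  cos φ = 0.3106  ⇒  φ ≈ 71.9°.

71.9°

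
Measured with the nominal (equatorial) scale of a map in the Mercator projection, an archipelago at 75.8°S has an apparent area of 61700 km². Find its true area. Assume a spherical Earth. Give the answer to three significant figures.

3710 km²

For Mercator, h = k = sec φ (a conformal cylindrical projection has a single point scale, 1/cos φ).
Areal scale = k² = sec²φ = 1/cos²(75.8°) = 1/0.2453² = 16.62.
True area = apparent / (areal scale) = 61700 / 16.62 ≈ 3710 km².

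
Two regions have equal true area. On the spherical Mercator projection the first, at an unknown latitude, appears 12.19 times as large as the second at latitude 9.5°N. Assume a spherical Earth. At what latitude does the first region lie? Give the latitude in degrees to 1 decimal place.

For equal true areas on Mercator, apparent areas scale as sec²φ, so the ratio is cos²φ₂ / cos²φ₁.
cos²φ₂ / cos²φ₁ = 12.19  ⇒  cos φ₁ = cos 9.5° / √12.19 = 0.9863/3.491 = 0.2825.
φ₁ = arccos(0.2825) ≈ 73.6°.

73.6°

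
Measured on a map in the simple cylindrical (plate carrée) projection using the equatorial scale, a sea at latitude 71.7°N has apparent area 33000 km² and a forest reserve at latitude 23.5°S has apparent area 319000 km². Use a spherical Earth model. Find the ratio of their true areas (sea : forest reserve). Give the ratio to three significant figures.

0.0354

Plate carrée has h = 1 and k = sec φ, giving areal scale sec φ; true area = (apparent area) · cos φ.
True area of sea: 33000 × cos(71.7°) = 33000 × 0.3140 = 10360 km².
True area of forest reserve: 319000 × cos(23.5°) = 319000 × 0.9171 = 292500 km².
Ratio = 10360 / 292500 ≈ 0.0354.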